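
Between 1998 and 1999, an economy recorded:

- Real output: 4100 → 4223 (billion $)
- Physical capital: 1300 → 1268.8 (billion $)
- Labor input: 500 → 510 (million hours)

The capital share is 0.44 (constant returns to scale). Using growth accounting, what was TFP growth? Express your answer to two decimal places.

2.94%

Real output growth = (4223 − 4100) / 4100 = 3%.
Physical capital growth = (1268.8 − 1300) / 1300 = -2.4%.
Labor input growth = (510 − 500) / 500 = 2%.
Labor's share = 1 − 0.44 = 0.56.
Physical capital: 0.44 × (-2.4) = -1.056 pp.
Labor input: 0.56 × 2 = 1.12 pp.
TFP growth = 3 − 0.064 = 2.936%.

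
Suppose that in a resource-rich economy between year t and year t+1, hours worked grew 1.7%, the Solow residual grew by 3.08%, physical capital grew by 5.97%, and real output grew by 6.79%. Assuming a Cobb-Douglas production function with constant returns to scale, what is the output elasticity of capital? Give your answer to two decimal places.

gY = gA + α·gK + (1−α)·gL, so gY − gA − gL = α(gK − gL).
6.79 − 3.08 − 1.7 = α × (5.97 − 1.7).
2.01 = 4.27 α, so α = 0.4707.

α = 0.47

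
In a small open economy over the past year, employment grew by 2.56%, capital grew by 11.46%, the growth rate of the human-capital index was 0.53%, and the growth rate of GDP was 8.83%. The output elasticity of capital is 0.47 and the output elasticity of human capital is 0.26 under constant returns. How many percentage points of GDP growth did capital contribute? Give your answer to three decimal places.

5.386

Contribution = share × growth = 0.47 × 11.46 = 5.3862 pp.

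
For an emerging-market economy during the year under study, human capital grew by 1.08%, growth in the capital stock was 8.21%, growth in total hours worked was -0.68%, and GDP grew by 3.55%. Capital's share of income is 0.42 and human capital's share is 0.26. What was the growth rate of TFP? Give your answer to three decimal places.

0.039%

Labor's share = 1 − 0.42 − 0.26 = 0.32.
The capital stock: 0.42 × 8.21 = 3.4482 pp.
Human capital: 0.26 × 1.08 = 0.2808 pp.
Total hours worked: 0.32 × (-0.68) = -0.2176 pp.
TFP growth = 3.55 − 3.5114 = 0.0386%.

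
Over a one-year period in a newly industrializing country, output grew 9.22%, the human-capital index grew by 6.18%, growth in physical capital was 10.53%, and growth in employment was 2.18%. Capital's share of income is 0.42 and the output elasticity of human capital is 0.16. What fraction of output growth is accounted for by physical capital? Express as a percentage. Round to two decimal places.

47.97%

Physical capital contributed 0.42 × 10.53 = 4.4226 pp.
Share of growth = 4.4226 / 9.22 × 100 = 47.9675%.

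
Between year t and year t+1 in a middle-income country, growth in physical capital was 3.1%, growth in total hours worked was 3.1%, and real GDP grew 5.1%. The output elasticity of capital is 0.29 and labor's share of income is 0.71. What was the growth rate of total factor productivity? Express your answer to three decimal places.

Labor's share = 1 − 0.29 = 0.71.
Physical capital: 0.29 × 3.1 = 0.899 pp.
Total hours worked: 0.71 × 3.1 = 2.201 pp.
TFP growth = 5.1 − 3.1 = 2%.

Total factor productivity growth was 2.000%.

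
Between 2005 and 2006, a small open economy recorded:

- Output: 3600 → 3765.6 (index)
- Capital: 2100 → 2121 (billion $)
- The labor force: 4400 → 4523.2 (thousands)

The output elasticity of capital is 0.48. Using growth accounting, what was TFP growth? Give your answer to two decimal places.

2.66%

Output growth = (3765.6 − 3600) / 3600 = 4.6%.
Capital growth = (2121 − 2100) / 2100 = 1%.
The labor force growth = (4523.2 − 4400) / 4400 = 2.8%.
Labor's share = 1 − 0.48 = 0.52.
Capital: 0.48 × 1 = 0.48 pp.
The labor force: 0.52 × 2.8 = 1.456 pp.
TFP growth = 4.6 − 1.936 = 2.664%.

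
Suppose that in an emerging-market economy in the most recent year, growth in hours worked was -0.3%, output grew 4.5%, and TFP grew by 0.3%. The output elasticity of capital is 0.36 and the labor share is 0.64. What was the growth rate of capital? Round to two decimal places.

Capital growth was 12.20%.

Labor's share = 1 − 0.36 = 0.64.
gY = gA + 0.64×(-0.3) + 0.36×g.
0.36×g = 4.5 − 0.3 + 0.192 = 4.392.
g = 4.392 / 0.36 = 12.2%.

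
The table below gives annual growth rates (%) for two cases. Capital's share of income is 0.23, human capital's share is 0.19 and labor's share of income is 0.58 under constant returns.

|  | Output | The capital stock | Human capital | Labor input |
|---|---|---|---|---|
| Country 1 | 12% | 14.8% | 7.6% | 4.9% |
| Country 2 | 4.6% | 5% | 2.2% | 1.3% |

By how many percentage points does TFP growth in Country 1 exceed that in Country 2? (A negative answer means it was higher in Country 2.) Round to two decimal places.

Labor's share = 1 − 0.23 − 0.19 = 0.58.
Country 1: TFP = 12 − 3.404 − 1.444 − 2.842 = 4.31%.
Country 2: TFP = 4.6 − 1.15 − 0.418 − 0.754 = 2.278%.
Difference = 4.31 − (2.278) = 2.032 pp.

2.03 percentage points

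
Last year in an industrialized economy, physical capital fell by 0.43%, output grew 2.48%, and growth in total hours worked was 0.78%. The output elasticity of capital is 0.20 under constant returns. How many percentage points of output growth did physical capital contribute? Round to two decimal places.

Contribution = share × growth = 0.2 × (-0.43) = -0.086 pp.

-0.09 pp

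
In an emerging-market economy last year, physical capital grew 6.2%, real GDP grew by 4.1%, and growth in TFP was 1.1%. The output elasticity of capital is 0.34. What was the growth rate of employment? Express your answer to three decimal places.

Labor's share = 1 − 0.34 = 0.66.
gY = gA + 0.34×6.2 + 0.66×g.
0.66×g = 4.1 − 1.1 − 2.108 = 0.892.
g = 0.892 / 0.66 = 1.35152%.

1.352%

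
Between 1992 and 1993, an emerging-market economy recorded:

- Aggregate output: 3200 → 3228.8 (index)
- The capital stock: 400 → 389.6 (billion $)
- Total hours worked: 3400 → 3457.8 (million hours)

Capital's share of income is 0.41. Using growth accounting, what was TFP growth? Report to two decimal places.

TFP growth was 0.96%.

Aggregate output growth = (3228.8 − 3200) / 3200 = 0.9%.
The capital stock growth = (389.6 − 400) / 400 = -2.6%.
Total hours worked growth = (3457.8 − 3400) / 3400 = 1.7%.
Labor's share = 1 − 0.41 = 0.59.
The capital stock: 0.41 × (-2.6) = -1.066 pp.
Total hours worked: 0.59 × 1.7 = 1.003 pp.
TFP growth = 0.9 + 0.063 = 0.963%.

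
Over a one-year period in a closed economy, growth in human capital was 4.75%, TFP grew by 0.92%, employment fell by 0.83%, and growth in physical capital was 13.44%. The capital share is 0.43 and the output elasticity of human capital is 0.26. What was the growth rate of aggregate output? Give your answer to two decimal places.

Labor's share = 1 − 0.43 − 0.26 = 0.31.
Physical capital: 0.43 × 13.44 = 5.7792 pp.
Human capital: 0.26 × 4.75 = 1.235 pp.
Employment: 0.31 × (-0.83) = -0.2573 pp.
Output growth = 0.92 + 6.7569 = 7.6769%.

7.68%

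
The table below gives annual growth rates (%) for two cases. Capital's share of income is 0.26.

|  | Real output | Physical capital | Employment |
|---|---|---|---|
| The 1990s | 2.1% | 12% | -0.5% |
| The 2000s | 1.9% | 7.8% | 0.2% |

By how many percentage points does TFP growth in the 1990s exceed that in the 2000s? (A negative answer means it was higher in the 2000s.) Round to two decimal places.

-0.37 percentage points

Labor's share = 1 − 0.26 = 0.74.
The 1990s: TFP = 2.1 − 3.12 + 0.37 = -0.65%.
The 2000s: TFP = 1.9 − 2.028 − 0.148 = -0.276%.
Difference = -0.65 − (-0.276) = -0.374 pp.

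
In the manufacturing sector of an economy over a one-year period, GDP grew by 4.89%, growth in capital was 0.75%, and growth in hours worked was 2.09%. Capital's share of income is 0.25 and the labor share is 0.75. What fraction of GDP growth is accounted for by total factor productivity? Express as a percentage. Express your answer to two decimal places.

Labor's share = 1 − 0.25 = 0.75.
Capital: 0.25 × 0.75 = 0.1875 pp.
Hours worked: 0.75 × 2.09 = 1.5675 pp.
TFP growth = 4.89 − 1.755 = 3.135%.
TFP share of growth = 3.135 / 4.89 × 100 = 64.1104%.

64.11%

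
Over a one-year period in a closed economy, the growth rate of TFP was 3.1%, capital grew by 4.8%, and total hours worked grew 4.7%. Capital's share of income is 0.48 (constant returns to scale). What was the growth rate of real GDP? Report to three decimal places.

Labor's share = 1 − 0.48 = 0.52.
Capital: 0.48 × 4.8 = 2.304 pp.
Total hours worked: 0.52 × 4.7 = 2.444 pp.
Output growth = 3.1 + 4.748 = 7.848%.

Real GDP grew 7.848%.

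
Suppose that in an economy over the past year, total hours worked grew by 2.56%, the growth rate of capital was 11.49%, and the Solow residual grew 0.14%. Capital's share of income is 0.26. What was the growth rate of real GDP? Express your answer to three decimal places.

Real GDP growth was 5.022%.

Labor's share = 1 − 0.26 = 0.74.
Capital: 0.26 × 11.49 = 2.9874 pp.
Total hours worked: 0.74 × 2.56 = 1.8944 pp.
Output growth = 0.14 + 4.8818 = 5.0218%.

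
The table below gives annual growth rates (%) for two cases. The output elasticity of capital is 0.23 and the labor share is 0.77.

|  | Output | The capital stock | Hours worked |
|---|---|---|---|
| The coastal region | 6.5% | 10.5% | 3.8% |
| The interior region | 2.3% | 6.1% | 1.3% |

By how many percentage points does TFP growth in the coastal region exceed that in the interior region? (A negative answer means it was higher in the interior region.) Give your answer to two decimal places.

1.26 percentage points

Labor's share = 1 − 0.23 = 0.77.
The coastal region: TFP = 6.5 − 2.415 − 2.926 = 1.159%.
The interior region: TFP = 2.3 − 1.403 − 1.001 = -0.104%.
Difference = 1.159 − (-0.104) = 1.263 pp.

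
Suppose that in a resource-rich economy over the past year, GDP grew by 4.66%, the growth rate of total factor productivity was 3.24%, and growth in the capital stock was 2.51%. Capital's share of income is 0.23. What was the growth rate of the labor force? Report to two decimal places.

The labor force growth was 1.09%.

Labor's share = 1 − 0.23 = 0.77.
gY = gA + 0.23×2.51 + 0.77×g.
0.77×g = 4.66 − 3.24 − 0.5773 = 0.8427.
g = 0.8427 / 0.77 = 1.0944%.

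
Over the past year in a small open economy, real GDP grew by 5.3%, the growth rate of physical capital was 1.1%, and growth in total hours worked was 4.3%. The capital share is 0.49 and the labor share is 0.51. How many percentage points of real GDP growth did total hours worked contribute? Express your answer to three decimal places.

Labor's share = 1 − 0.49 = 0.51.
Contribution = share × growth = 0.51 × 4.3 = 2.193 pp.

2.193 percentage points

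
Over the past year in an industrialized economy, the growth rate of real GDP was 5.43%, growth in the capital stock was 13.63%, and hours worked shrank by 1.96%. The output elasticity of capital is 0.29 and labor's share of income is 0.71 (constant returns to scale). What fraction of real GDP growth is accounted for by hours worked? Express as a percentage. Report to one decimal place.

Hours worked accounted for -25.6% of growth.

Labor's share = 1 − 0.29 = 0.71.
Hours worked contributed 0.71 × (-1.96) = -1.3916 pp.
Share of growth = -1.3916 / 5.43 × 100 = -25.628%.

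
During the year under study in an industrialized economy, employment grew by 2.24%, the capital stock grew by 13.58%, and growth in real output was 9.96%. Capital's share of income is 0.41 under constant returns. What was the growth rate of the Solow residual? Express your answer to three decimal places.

Labor's share = 1 − 0.41 = 0.59.
The capital stock: 0.41 × 13.58 = 5.5678 pp.
Employment: 0.59 × 2.24 = 1.3216 pp.
TFP growth = 9.96 − 6.8894 = 3.0706%.

3.071%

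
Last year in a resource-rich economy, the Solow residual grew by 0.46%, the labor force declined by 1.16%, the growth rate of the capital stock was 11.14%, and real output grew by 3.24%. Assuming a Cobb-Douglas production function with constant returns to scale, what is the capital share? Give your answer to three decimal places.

α = 0.320

gY = gA + α·gK + (1−α)·gL, so gY − gA − gL = α(gK − gL).
3.24 − 0.46 + 1.16 = α × (11.14 − (-1.16)).
3.94 = 12.3 α, so α = 0.32033.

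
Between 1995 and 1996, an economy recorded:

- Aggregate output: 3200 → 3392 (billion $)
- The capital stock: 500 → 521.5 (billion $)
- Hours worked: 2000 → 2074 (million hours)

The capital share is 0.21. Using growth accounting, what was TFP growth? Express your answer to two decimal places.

Aggregate output growth = (3392 − 3200) / 3200 = 6%.
The capital stock growth = (521.5 − 500) / 500 = 4.3%.
Hours worked growth = (2074 − 2000) / 2000 = 3.7%.
Labor's share = 1 − 0.21 = 0.79.
The capital stock: 0.21 × 4.3 = 0.903 pp.
Hours worked: 0.79 × 3.7 = 2.923 pp.
TFP growth = 6 − 3.826 = 2.174%.

TFP growth was 2.17%.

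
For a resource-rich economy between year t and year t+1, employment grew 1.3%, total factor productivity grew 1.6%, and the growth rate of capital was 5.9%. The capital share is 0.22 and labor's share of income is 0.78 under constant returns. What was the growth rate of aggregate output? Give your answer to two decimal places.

Labor's share = 1 − 0.22 = 0.78.
Capital: 0.22 × 5.9 = 1.298 pp.
Employment: 0.78 × 1.3 = 1.014 pp.
Output growth = 1.6 + 2.312 = 3.912%.

3.91%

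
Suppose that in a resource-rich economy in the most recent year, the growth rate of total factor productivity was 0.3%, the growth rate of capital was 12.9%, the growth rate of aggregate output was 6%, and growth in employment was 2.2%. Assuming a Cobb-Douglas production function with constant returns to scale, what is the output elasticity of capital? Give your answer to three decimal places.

gY = gA + α·gK + (1−α)·gL, so gY − gA − gL = α(gK − gL).
6 − 0.3 − 2.2 = α × (12.9 − 2.2).
3.5 = 10.7 α, so α = 0.3271.

0.327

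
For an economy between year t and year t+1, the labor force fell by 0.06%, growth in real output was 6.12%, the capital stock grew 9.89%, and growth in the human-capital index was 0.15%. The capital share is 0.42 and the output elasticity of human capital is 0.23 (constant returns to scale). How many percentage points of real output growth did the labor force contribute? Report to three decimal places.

-0.021

Labor's share = 1 − 0.42 − 0.23 = 0.35.
Contribution = share × growth = 0.35 × (-0.06) = -0.021 pp.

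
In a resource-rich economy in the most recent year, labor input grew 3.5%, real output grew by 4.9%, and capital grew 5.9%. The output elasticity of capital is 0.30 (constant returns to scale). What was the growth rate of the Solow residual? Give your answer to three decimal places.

The Solow residual grew 0.680%.

Labor's share = 1 − 0.3 = 0.7.
Capital: 0.3 × 5.9 = 1.77 pp.
Labor input: 0.7 × 3.5 = 2.45 pp.
TFP growth = 4.9 − 4.22 = 0.68%.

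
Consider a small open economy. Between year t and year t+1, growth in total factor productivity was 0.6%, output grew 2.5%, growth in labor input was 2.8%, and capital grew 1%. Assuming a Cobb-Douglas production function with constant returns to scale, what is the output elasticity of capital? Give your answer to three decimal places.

gY = gA + α·gK + (1−α)·gL, so gY − gA − gL = α(gK − gL).
2.5 − 0.6 − 2.8 = α × (1 − 2.8).
-0.9 = -1.8 α, so α = 0.5.

α = 0.500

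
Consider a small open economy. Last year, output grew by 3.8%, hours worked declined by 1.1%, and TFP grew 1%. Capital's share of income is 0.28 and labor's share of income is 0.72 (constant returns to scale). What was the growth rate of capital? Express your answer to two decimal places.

Capital growth was 12.83%.

Labor's share = 1 − 0.28 = 0.72.
gY = gA + 0.72×(-1.1) + 0.28×g.
0.28×g = 3.8 − 1 + 0.792 = 3.592.
g = 3.592 / 0.28 = 12.8286%.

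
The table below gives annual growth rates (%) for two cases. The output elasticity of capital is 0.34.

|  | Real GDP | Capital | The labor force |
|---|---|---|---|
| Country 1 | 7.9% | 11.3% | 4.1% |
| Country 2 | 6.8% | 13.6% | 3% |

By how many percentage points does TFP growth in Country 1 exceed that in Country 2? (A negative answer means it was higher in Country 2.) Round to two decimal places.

1.16 percentage points

Labor's share = 1 − 0.34 = 0.66.
Country 1: TFP = 7.9 − 3.842 − 2.706 = 1.352%.
Country 2: TFP = 6.8 − 4.624 − 1.98 = 0.196%.
Difference = 1.352 − (0.196) = 1.156 pp.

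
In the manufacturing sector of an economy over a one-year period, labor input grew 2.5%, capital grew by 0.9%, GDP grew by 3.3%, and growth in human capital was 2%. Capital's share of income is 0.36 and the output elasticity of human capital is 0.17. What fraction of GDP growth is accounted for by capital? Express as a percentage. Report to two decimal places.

Capital contributed 0.36 × 0.9 = 0.324 pp.
Share of growth = 0.324 / 3.3 × 100 = 9.8182%.

Capital accounted for 9.82% of growth.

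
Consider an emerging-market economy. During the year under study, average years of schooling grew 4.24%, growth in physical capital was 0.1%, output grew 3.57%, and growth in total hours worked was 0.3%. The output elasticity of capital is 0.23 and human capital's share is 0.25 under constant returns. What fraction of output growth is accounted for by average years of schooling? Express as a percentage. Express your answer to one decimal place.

Average years of schooling accounted for 29.7% of growth.

Average years of schooling contributed 0.25 × 4.24 = 1.06 pp.
Share of growth = 1.06 / 3.57 × 100 = 29.692%.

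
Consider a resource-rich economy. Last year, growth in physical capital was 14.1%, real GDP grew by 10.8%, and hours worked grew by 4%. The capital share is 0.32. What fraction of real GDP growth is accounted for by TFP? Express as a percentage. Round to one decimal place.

Labor's share = 1 − 0.32 = 0.68.
Physical capital: 0.32 × 14.1 = 4.512 pp.
Hours worked: 0.68 × 4 = 2.72 pp.
TFP growth = 10.8 − 7.232 = 3.568%.
TFP share of growth = 3.568 / 10.8 × 100 = 33.037%.

33.0%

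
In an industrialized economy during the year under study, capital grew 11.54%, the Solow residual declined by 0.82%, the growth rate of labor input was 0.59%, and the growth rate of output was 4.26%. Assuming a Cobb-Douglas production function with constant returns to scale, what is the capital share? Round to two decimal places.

gY = gA + α·gK + (1−α)·gL, so gY − gA − gL = α(gK − gL).
4.26 + 0.82 − 0.59 = α × (11.54 − 0.59).
4.49 = 10.95 α, so α = 0.41.

α = 0.41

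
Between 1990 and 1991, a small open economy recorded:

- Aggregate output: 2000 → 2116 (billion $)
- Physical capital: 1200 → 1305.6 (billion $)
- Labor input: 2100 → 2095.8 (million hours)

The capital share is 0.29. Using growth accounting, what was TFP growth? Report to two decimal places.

Aggregate output growth = (2116 − 2000) / 2000 = 5.8%.
Physical capital growth = (1305.6 − 1200) / 1200 = 8.8%.
Labor input growth = (2095.8 − 2100) / 2100 = -0.2%.
Labor's share = 1 − 0.29 = 0.71.
Physical capital: 0.29 × 8.8 = 2.552 pp.
Labor input: 0.71 × (-0.2) = -0.142 pp.
TFP growth = 5.8 − 2.41 = 3.39%.

TFP grew 3.39%.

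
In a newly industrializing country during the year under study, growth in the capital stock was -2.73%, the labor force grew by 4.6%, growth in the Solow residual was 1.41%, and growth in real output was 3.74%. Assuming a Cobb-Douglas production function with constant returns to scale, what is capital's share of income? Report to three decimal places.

gY = gA + α·gK + (1−α)·gL, so gY − gA − gL = α(gK − gL).
3.74 − 1.41 − 4.6 = α × (-2.73 − 4.6).
-2.27 = -7.33 α, so α = 0.30969.

α = 0.310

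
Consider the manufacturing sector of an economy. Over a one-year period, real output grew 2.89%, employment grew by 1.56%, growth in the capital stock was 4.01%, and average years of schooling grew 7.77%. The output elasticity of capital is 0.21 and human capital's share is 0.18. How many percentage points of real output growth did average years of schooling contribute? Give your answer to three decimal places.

Contribution = share × growth = 0.18 × 7.77 = 1.3986 pp.

1.399 pp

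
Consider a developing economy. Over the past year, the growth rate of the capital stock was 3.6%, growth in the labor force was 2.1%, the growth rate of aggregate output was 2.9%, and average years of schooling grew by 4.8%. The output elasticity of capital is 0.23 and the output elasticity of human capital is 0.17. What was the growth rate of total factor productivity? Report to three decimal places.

-0.004%

Labor's share = 1 − 0.23 − 0.17 = 0.6.
The capital stock: 0.23 × 3.6 = 0.828 pp.
Average years of schooling: 0.17 × 4.8 = 0.816 pp.
The labor force: 0.6 × 2.1 = 1.26 pp.
TFP growth = 2.9 − 2.904 = -0.004%.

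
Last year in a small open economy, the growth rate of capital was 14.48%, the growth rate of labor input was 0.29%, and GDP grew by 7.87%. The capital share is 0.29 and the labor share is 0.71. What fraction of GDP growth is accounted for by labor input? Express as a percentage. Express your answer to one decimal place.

Labor's share = 1 − 0.29 = 0.71.
Labor input contributed 0.71 × 0.29 = 0.2059 pp.
Share of growth = 0.2059 / 7.87 × 100 = 2.616%.

Labor input accounted for 2.6% of growth.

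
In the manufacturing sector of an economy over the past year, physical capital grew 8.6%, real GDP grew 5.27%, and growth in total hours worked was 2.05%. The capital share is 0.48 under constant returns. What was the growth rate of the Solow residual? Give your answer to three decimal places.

Labor's share = 1 − 0.48 = 0.52.
Physical capital: 0.48 × 8.6 = 4.128 pp.
Total hours worked: 0.52 × 2.05 = 1.066 pp.
TFP growth = 5.27 − 5.194 = 0.076%.

0.076%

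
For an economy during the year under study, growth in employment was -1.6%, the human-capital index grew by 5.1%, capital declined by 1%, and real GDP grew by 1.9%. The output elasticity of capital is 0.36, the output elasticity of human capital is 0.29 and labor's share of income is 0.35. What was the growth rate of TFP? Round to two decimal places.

Labor's share = 1 − 0.36 − 0.29 = 0.35.
Capital: 0.36 × (-1) = -0.36 pp.
The human-capital index: 0.29 × 5.1 = 1.479 pp.
Employment: 0.35 × (-1.6) = -0.56 pp.
TFP growth = 1.9 − 0.559 = 1.341%.

TFP growth was 1.34%.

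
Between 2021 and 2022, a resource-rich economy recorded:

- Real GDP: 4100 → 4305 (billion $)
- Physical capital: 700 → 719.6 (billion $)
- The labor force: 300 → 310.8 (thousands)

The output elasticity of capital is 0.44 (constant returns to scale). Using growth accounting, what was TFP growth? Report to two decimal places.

TFP grew 1.75%.

Real GDP growth = (4305 − 4100) / 4100 = 5%.
Physical capital growth = (719.6 − 700) / 700 = 2.8%.
The labor force growth = (310.8 − 300) / 300 = 3.6%.
Labor's share = 1 − 0.44 = 0.56.
Physical capital: 0.44 × 2.8 = 1.232 pp.
The labor force: 0.56 × 3.6 = 2.016 pp.
TFP growth = 5 − 3.248 = 1.752%.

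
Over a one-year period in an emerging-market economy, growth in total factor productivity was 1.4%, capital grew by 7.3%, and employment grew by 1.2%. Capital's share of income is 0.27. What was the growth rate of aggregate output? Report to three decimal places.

Labor's share = 1 − 0.27 = 0.73.
Capital: 0.27 × 7.3 = 1.971 pp.
Employment: 0.73 × 1.2 = 0.876 pp.
Output growth = 1.4 + 2.847 = 4.247%.

Aggregate output growth was 4.247%.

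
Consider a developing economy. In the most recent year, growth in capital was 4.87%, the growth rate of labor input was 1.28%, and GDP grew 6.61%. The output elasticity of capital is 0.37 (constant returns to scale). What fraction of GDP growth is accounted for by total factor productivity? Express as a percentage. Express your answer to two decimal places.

Labor's share = 1 − 0.37 = 0.63.
Capital: 0.37 × 4.87 = 1.8019 pp.
Labor input: 0.63 × 1.28 = 0.8064 pp.
TFP growth = 6.61 − 2.6083 = 4.0017%.
TFP share of growth = 4.0017 / 6.61 × 100 = 60.5401%.

60.54%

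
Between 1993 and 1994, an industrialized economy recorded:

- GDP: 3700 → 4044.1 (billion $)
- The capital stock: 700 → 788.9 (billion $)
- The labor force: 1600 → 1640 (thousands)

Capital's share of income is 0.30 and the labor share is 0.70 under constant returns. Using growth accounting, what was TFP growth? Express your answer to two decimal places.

GDP growth = (4044.1 − 3700) / 3700 = 9.3%.
The capital stock growth = (788.9 − 700) / 700 = 12.7%.
The labor force growth = (1640 − 1600) / 1600 = 2.5%.
Labor's share = 1 − 0.3 = 0.7.
The capital stock: 0.3 × 12.7 = 3.81 pp.
The labor force: 0.7 × 2.5 = 1.75 pp.
TFP growth = 9.3 − 5.56 = 3.74%.

TFP grew 3.74%.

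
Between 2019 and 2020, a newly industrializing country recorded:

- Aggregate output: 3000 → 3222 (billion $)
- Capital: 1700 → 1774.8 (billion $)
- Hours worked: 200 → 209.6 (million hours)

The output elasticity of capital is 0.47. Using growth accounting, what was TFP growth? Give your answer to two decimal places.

2.79%

Aggregate output growth = (3222 − 3000) / 3000 = 7.4%.
Capital growth = (1774.8 − 1700) / 1700 = 4.4%.
Hours worked growth = (209.6 − 200) / 200 = 4.8%.
Labor's share = 1 − 0.47 = 0.53.
Capital: 0.47 × 4.4 = 2.068 pp.
Hours worked: 0.53 × 4.8 = 2.544 pp.
TFP growth = 7.4 − 4.612 = 2.788%.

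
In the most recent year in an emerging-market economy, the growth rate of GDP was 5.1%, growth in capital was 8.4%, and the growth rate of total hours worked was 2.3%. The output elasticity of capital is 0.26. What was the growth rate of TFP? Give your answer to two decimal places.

TFP grew 1.21%.

Labor's share = 1 − 0.26 = 0.74.
Capital: 0.26 × 8.4 = 2.184 pp.
Total hours worked: 0.74 × 2.3 = 1.702 pp.
TFP growth = 5.1 − 3.886 = 1.214%.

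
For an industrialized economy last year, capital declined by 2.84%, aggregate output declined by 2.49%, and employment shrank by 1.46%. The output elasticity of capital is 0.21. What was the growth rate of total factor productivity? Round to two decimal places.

-0.74%

Labor's share = 1 − 0.21 = 0.79.
Capital: 0.21 × (-2.84) = -0.5964 pp.
Employment: 0.79 × (-1.46) = -1.1534 pp.
TFP growth = -2.49 + 1.7498 = -0.7402%.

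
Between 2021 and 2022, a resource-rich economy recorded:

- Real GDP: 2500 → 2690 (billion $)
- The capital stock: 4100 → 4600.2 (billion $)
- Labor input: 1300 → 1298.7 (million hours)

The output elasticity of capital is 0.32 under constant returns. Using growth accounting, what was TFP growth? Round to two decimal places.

3.76%

Real GDP growth = (2690 − 2500) / 2500 = 7.6%.
The capital stock growth = (4600.2 − 4100) / 4100 = 12.2%.
Labor input growth = (1298.7 − 1300) / 1300 = -0.1%.
Labor's share = 1 − 0.32 = 0.68.
The capital stock: 0.32 × 12.2 = 3.904 pp.
Labor input: 0.68 × (-0.1) = -0.068 pp.
TFP growth = 7.6 − 3.836 = 3.764%.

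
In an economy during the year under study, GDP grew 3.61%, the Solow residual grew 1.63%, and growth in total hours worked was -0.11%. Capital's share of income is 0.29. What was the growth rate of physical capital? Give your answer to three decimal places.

Labor's share = 1 − 0.29 = 0.71.
gY = gA + 0.71×(-0.11) + 0.29×g.
0.29×g = 3.61 − 1.63 + 0.0781 = 2.0581.
g = 2.0581 / 0.29 = 7.0969%.

Physical capital grew 7.097%.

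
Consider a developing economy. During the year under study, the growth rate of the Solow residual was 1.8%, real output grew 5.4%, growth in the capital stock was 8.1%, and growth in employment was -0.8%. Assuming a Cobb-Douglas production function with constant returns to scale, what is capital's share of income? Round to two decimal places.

Capital's share of income is 0.49.

gY = gA + α·gK + (1−α)·gL, so gY − gA − gL = α(gK − gL).
5.4 − 1.8 + 0.8 = α × (8.1 − (-0.8)).
4.4 = 8.9 α, so α = 0.4944.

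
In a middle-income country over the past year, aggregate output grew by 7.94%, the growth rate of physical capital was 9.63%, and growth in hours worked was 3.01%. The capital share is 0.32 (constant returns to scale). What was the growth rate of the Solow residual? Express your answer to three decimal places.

2.812%

Labor's share = 1 − 0.32 = 0.68.
Physical capital: 0.32 × 9.63 = 3.0816 pp.
Hours worked: 0.68 × 3.01 = 2.0468 pp.
TFP growth = 7.94 − 5.1284 = 2.8116%.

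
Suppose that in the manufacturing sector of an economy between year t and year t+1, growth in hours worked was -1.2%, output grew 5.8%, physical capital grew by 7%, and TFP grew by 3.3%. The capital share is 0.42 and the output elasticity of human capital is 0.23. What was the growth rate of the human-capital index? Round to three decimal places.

-0.087%

Labor's share = 1 − 0.42 − 0.23 = 0.35.
gY = gA + 0.42×7 + 0.35×(-1.2) + 0.23×g.
0.23×g = 5.8 − 3.3 − 2.52 = -0.02.
g = -0.02 / 0.23 = -0.08696%.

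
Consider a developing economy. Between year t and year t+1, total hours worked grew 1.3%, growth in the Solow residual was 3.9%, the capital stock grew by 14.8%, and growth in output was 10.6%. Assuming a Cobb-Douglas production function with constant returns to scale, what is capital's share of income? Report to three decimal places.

α = 0.400

gY = gA + α·gK + (1−α)·gL, so gY − gA − gL = α(gK − gL).
10.6 − 3.9 − 1.3 = α × (14.8 − 1.3).
5.4 = 13.5 α, so α = 0.4.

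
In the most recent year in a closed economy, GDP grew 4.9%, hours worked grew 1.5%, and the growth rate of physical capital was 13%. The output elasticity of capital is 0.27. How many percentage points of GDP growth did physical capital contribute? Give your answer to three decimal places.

3.510 pp

Contribution = share × growth = 0.27 × 13 = 3.51 pp.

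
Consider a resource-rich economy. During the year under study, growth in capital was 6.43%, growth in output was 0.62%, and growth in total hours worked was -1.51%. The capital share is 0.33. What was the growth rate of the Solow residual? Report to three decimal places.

Labor's share = 1 − 0.33 = 0.67.
Capital: 0.33 × 6.43 = 2.1219 pp.
Total hours worked: 0.67 × (-1.51) = -1.0117 pp.
TFP growth = 0.62 − 1.1102 = -0.4902%.

-0.490%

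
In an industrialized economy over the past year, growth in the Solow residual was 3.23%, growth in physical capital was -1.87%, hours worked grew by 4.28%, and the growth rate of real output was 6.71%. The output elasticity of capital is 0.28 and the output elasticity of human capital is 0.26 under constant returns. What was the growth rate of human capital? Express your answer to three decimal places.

Labor's share = 1 − 0.28 − 0.26 = 0.46.
gY = gA + 0.28×(-1.87) + 0.46×4.28 + 0.26×g.
0.26×g = 6.71 − 3.23 − 1.4452 = 2.0348.
g = 2.0348 / 0.26 = 7.82615%.

Human capital grew 7.826%.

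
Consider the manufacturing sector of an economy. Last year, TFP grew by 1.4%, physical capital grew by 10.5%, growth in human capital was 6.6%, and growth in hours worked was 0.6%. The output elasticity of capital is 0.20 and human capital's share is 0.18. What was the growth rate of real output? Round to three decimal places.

5.060%

Labor's share = 1 − 0.2 − 0.18 = 0.62.
Physical capital: 0.2 × 10.5 = 2.1 pp.
Human capital: 0.18 × 6.6 = 1.188 pp.
Hours worked: 0.62 × 0.6 = 0.372 pp.
Output growth = 1.4 + 3.66 = 5.06%.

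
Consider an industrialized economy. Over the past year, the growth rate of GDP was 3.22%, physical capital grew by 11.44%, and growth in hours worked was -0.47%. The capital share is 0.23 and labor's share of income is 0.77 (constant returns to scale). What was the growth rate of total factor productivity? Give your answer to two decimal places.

0.95%

Labor's share = 1 − 0.23 = 0.77.
Physical capital: 0.23 × 11.44 = 2.6312 pp.
Hours worked: 0.77 × (-0.47) = -0.3619 pp.
TFP growth = 3.22 − 2.2693 = 0.9507%.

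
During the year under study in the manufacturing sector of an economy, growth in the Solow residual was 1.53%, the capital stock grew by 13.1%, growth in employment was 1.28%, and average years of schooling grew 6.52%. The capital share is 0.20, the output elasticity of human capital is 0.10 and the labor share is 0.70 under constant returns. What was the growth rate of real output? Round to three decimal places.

Labor's share = 1 − 0.2 − 0.1 = 0.7.
The capital stock: 0.2 × 13.1 = 2.62 pp.
Average years of schooling: 0.1 × 6.52 = 0.652 pp.
Employment: 0.7 × 1.28 = 0.896 pp.
Output growth = 1.53 + 4.168 = 5.698%.

Real output growth was 5.698%.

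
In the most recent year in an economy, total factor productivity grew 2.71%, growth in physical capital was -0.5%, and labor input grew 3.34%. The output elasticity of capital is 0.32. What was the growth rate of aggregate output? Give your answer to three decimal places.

Labor's share = 1 − 0.32 = 0.68.
Physical capital: 0.32 × (-0.5) = -0.16 pp.
Labor input: 0.68 × 3.34 = 2.2712 pp.
Output growth = 2.71 + 2.1112 = 4.8212%.

Aggregate output growth was 4.821%.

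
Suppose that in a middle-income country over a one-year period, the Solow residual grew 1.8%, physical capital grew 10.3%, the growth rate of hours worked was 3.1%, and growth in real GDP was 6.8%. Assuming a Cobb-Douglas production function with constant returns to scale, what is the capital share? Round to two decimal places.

α = 0.26

gY = gA + α·gK + (1−α)·gL, so gY − gA − gL = α(gK − gL).
6.8 − 1.8 − 3.1 = α × (10.3 − 3.1).
1.9 = 7.2 α, so α = 0.2639.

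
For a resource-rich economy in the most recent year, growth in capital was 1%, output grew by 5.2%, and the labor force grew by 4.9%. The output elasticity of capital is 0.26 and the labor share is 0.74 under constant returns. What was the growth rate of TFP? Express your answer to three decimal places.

Labor's share = 1 − 0.26 = 0.74.
Capital: 0.26 × 1 = 0.26 pp.
The labor force: 0.74 × 4.9 = 3.626 pp.
TFP growth = 5.2 − 3.886 = 1.314%.

1.314%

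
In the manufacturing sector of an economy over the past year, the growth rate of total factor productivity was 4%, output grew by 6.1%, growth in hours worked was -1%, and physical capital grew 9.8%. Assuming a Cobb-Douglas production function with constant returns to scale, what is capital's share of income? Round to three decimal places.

α = 0.287

gY = gA + α·gK + (1−α)·gL, so gY − gA − gL = α(gK − gL).
6.1 − 4 + 1 = α × (9.8 − (-1)).
3.1 = 10.8 α, so α = 0.28704.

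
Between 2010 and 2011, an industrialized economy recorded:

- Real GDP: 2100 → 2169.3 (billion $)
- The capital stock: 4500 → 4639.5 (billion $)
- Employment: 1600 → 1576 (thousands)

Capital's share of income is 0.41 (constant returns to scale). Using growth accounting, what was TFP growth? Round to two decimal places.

2.91%

Real GDP growth = (2169.3 − 2100) / 2100 = 3.3%.
The capital stock growth = (4639.5 − 4500) / 4500 = 3.1%.
Employment growth = (1576 − 1600) / 1600 = -1.5%.
Labor's share = 1 − 0.41 = 0.59.
The capital stock: 0.41 × 3.1 = 1.271 pp.
Employment: 0.59 × (-1.5) = -0.885 pp.
TFP growth = 3.3 − 0.386 = 2.914%.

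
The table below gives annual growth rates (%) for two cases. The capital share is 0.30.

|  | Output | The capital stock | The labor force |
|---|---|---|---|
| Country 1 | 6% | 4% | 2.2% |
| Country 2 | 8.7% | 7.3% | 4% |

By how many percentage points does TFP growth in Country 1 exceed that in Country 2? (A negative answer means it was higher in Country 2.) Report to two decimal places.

Labor's share = 1 − 0.3 = 0.7.
Country 1: TFP = 6 − 1.2 − 1.54 = 3.26%.
Country 2: TFP = 8.7 − 2.19 − 2.8 = 3.71%.
Difference = 3.26 − (3.71) = -0.45 pp.

-0.45 percentage points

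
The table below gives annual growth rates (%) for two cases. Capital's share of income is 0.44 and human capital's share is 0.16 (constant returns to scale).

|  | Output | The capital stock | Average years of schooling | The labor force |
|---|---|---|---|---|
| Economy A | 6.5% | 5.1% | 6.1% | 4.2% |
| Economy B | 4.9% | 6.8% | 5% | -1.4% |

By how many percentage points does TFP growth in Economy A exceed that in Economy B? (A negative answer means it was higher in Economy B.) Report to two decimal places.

Labor's share = 1 − 0.44 − 0.16 = 0.4.
Economy A: TFP = 6.5 − 2.244 − 0.976 − 1.68 = 1.6%.
Economy B: TFP = 4.9 − 2.992 − 0.8 + 0.56 = 1.668%.
Difference = 1.6 − (1.668) = -0.068 pp.

-0.07 percentage points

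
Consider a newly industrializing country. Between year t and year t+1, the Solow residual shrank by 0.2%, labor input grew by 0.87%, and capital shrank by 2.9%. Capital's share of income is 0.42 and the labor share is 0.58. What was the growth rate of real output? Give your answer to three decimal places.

Labor's share = 1 − 0.42 = 0.58.
Capital: 0.42 × (-2.9) = -1.218 pp.
Labor input: 0.58 × 0.87 = 0.5046 pp.
Output growth = -0.2 + (-0.7134) = -0.9134%.

-0.913%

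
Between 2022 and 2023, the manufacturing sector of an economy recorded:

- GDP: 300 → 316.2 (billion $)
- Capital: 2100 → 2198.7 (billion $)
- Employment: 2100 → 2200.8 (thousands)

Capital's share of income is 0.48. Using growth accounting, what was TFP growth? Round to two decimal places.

TFP growth was 0.65%.

GDP growth = (316.2 − 300) / 300 = 5.4%.
Capital growth = (2198.7 − 2100) / 2100 = 4.7%.
Employment growth = (2200.8 − 2100) / 2100 = 4.8%.
Labor's share = 1 − 0.48 = 0.52.
Capital: 0.48 × 4.7 = 2.256 pp.
Employment: 0.52 × 4.8 = 2.496 pp.
TFP growth = 5.4 − 4.752 = 0.648%.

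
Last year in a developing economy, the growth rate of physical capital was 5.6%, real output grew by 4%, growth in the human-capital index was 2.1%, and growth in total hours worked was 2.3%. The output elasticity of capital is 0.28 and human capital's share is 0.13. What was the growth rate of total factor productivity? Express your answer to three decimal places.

0.802%

Labor's share = 1 − 0.28 − 0.13 = 0.59.
Physical capital: 0.28 × 5.6 = 1.568 pp.
The human-capital index: 0.13 × 2.1 = 0.273 pp.
Total hours worked: 0.59 × 2.3 = 1.357 pp.
TFP growth = 4 − 3.198 = 0.802%.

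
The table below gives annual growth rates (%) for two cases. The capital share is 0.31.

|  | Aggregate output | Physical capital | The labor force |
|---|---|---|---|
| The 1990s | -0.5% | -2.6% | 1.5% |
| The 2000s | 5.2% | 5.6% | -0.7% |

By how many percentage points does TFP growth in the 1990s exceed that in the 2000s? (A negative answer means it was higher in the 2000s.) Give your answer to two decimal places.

Labor's share = 1 − 0.31 = 0.69.
The 1990s: TFP = -0.5 + 0.806 − 1.035 = -0.729%.
The 2000s: TFP = 5.2 − 1.736 + 0.483 = 3.947%.
Difference = -0.729 − (3.947) = -4.676 pp.

-4.68 percentage points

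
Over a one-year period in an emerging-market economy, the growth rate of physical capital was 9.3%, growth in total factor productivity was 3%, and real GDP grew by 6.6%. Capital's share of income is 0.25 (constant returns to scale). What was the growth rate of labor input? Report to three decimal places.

1.700%

Labor's share = 1 − 0.25 = 0.75.
gY = gA + 0.25×9.3 + 0.75×g.
0.75×g = 6.6 − 3 − 2.325 = 1.275.
g = 1.275 / 0.75 = 1.7%.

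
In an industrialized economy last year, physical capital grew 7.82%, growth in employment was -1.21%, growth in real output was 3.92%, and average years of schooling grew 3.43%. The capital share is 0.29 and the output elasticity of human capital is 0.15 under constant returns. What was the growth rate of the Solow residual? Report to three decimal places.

The Solow residual growth was 1.815%.

Labor's share = 1 − 0.29 − 0.15 = 0.56.
Physical capital: 0.29 × 7.82 = 2.2678 pp.
Average years of schooling: 0.15 × 3.43 = 0.5145 pp.
Employment: 0.56 × (-1.21) = -0.6776 pp.
TFP growth = 3.92 − 2.1047 = 1.8153%.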